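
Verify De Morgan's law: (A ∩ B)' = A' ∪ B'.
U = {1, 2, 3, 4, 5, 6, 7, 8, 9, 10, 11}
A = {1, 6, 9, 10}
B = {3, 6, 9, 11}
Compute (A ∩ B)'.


U = {1, 2, 3, 4, 5, 6, 7, 8, 9, 10, 11}
A = {1, 6, 9, 10}, B = {3, 6, 9, 11}
A ∩ B = {6, 9}
(A ∩ B)' = U \ (A ∩ B) = {1, 2, 3, 4, 5, 7, 8, 10, 11}
Verification via A' ∪ B': A' = {2, 3, 4, 5, 7, 8, 11}, B' = {1, 2, 4, 5, 7, 8, 10}
A' ∪ B' = {1, 2, 3, 4, 5, 7, 8, 10, 11} ✓

{1, 2, 3, 4, 5, 7, 8, 10, 11}


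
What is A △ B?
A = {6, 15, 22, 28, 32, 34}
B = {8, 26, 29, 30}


Set A = {6, 15, 22, 28, 32, 34}
Set B = {8, 26, 29, 30}
A △ B = (A \ B) ∪ (B \ A)
Elements in A but not B: {6, 15, 22, 28, 32, 34}
Elements in B but not A: {8, 26, 29, 30}
A △ B = {6, 8, 15, 22, 26, 28, 29, 30, 32, 34}

{6, 8, 15, 22, 26, 28, 29, 30, 32, 34}


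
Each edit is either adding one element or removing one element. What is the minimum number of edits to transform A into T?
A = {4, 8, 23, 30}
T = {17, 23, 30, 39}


Set A = {4, 8, 23, 30}
Set T = {17, 23, 30, 39}
Elements to remove from A (in A, not in T): {4, 8} → 2 removals
Elements to add to A (in T, not in A): {17, 39} → 2 additions
Total edits = 2 + 2 = 4

4


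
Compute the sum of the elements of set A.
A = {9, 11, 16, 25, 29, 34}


Set A = {9, 11, 16, 25, 29, 34}
Sum = 9 + 11 + 16 + 25 + 29 + 34 = 124

124


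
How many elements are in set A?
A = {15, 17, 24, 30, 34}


Set A = {15, 17, 24, 30, 34}
Listing elements: 15, 17, 24, 30, 34
Counting: 5 elements
|A| = 5

5


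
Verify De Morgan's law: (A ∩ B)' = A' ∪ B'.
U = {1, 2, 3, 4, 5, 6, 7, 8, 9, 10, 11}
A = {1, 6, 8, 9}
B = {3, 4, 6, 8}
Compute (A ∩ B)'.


U = {1, 2, 3, 4, 5, 6, 7, 8, 9, 10, 11}
A = {1, 6, 8, 9}, B = {3, 4, 6, 8}
A ∩ B = {6, 8}
(A ∩ B)' = U \ (A ∩ B) = {1, 2, 3, 4, 5, 7, 9, 10, 11}
Verification via A' ∪ B': A' = {2, 3, 4, 5, 7, 10, 11}, B' = {1, 2, 5, 7, 9, 10, 11}
A' ∪ B' = {1, 2, 3, 4, 5, 7, 9, 10, 11} ✓

{1, 2, 3, 4, 5, 7, 9, 10, 11}


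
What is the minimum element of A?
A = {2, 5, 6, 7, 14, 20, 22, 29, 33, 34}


Set A = {2, 5, 6, 7, 14, 20, 22, 29, 33, 34}
Elements in ascending order: 2, 5, 6, 7, 14, 20, 22, 29, 33, 34
The smallest element is 2.

2


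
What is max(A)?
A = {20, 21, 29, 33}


Set A = {20, 21, 29, 33}
Elements in ascending order: 20, 21, 29, 33
The largest element is 33.

33


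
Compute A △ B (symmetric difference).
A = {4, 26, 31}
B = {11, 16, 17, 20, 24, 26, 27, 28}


Set A = {4, 26, 31}
Set B = {11, 16, 17, 20, 24, 26, 27, 28}
A △ B = (A \ B) ∪ (B \ A)
Elements in A but not B: {4, 31}
Elements in B but not A: {11, 16, 17, 20, 24, 27, 28}
A △ B = {4, 11, 16, 17, 20, 24, 27, 28, 31}

{4, 11, 16, 17, 20, 24, 27, 28, 31}


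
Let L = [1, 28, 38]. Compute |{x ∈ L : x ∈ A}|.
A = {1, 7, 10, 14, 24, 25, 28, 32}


Set A = {1, 7, 10, 14, 24, 25, 28, 32}
Candidates: [1, 28, 38]
Check each candidate:
1 ∈ A, 28 ∈ A, 38 ∉ A
Count of candidates in A: 2

2


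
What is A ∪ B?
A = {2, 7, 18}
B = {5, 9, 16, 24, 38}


Set A = {2, 7, 18}
Set B = {5, 9, 16, 24, 38}
A ∪ B includes all elements in either set.
Elements from A: {2, 7, 18}
Elements from B not already included: {5, 9, 16, 24, 38}
A ∪ B = {2, 5, 7, 9, 16, 18, 24, 38}

{2, 5, 7, 9, 16, 18, 24, 38}


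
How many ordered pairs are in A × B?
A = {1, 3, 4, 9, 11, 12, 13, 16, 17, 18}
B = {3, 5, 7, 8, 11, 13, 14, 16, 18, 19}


Set A = {1, 3, 4, 9, 11, 12, 13, 16, 17, 18} has 10 elements.
Set B = {3, 5, 7, 8, 11, 13, 14, 16, 18, 19} has 10 elements.
|A × B| = |A| × |B| = 10 × 10 = 100

100


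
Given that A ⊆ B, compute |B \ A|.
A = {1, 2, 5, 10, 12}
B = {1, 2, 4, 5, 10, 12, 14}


Set A = {1, 2, 5, 10, 12}, |A| = 5
Set B = {1, 2, 4, 5, 10, 12, 14}, |B| = 7
Since A ⊆ B: B \ A = {4, 14}
|B| - |A| = 7 - 5 = 2

2


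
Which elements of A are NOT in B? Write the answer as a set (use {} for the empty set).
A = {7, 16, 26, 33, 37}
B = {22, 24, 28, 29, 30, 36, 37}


Set A = {7, 16, 26, 33, 37}
Set B = {22, 24, 28, 29, 30, 36, 37}
Check each element of A against B:
7 ∉ B (include), 16 ∉ B (include), 26 ∉ B (include), 33 ∉ B (include), 37 ∈ B
Elements of A not in B: {7, 16, 26, 33}

{7, 16, 26, 33}


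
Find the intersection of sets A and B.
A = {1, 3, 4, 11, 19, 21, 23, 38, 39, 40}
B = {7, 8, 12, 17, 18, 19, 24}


Set A = {1, 3, 4, 11, 19, 21, 23, 38, 39, 40}
Set B = {7, 8, 12, 17, 18, 19, 24}
A ∩ B includes only elements in both sets.
Check each element of A against B:
1 ✗, 3 ✗, 4 ✗, 11 ✗, 19 ✓, 21 ✗, 23 ✗, 38 ✗, 39 ✗, 40 ✗
A ∩ B = {19}

{19}


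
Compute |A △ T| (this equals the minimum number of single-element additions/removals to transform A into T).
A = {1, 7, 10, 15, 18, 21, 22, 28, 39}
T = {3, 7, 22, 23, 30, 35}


Set A = {1, 7, 10, 15, 18, 21, 22, 28, 39}
Set T = {3, 7, 22, 23, 30, 35}
Elements to remove from A (in A, not in T): {1, 10, 15, 18, 21, 28, 39} → 7 removals
Elements to add to A (in T, not in A): {3, 23, 30, 35} → 4 additions
Total edits = 7 + 4 = 11

11


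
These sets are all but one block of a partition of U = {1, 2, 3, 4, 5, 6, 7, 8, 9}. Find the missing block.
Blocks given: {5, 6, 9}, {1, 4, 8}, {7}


U = {1, 2, 3, 4, 5, 6, 7, 8, 9}
Shown blocks: {5, 6, 9}, {1, 4, 8}, {7}
A partition's blocks are pairwise disjoint and cover U, so the missing block = U \ (union of shown blocks).
Union of shown blocks: {1, 4, 5, 6, 7, 8, 9}
Missing block = U \ (union) = {2, 3}

{2, 3}


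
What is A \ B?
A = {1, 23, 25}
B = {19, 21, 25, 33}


Set A = {1, 23, 25}
Set B = {19, 21, 25, 33}
A \ B includes elements in A that are not in B.
Check each element of A:
1 (not in B, keep), 23 (not in B, keep), 25 (in B, remove)
A \ B = {1, 23}

{1, 23}


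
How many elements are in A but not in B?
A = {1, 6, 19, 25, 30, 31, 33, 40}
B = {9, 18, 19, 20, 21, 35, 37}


Set A = {1, 6, 19, 25, 30, 31, 33, 40}
Set B = {9, 18, 19, 20, 21, 35, 37}
A \ B = {1, 6, 25, 30, 31, 33, 40}
|A \ B| = 7

7


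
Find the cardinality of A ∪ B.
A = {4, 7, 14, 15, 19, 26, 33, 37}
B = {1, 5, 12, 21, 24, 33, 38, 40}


Set A = {4, 7, 14, 15, 19, 26, 33, 37}, |A| = 8
Set B = {1, 5, 12, 21, 24, 33, 38, 40}, |B| = 8
A ∩ B = {33}, |A ∩ B| = 1
|A ∪ B| = |A| + |B| - |A ∩ B| = 8 + 8 - 1 = 15

15


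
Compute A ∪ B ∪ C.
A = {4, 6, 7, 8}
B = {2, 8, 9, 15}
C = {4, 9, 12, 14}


Set A = {4, 6, 7, 8}
Set B = {2, 8, 9, 15}
Set C = {4, 9, 12, 14}
First, A ∪ B = {2, 4, 6, 7, 8, 9, 15}
Then, (A ∪ B) ∪ C = {2, 4, 6, 7, 8, 9, 12, 14, 15}

{2, 4, 6, 7, 8, 9, 12, 14, 15}


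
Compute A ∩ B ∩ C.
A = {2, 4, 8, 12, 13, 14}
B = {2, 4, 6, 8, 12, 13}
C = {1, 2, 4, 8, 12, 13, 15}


Set A = {2, 4, 8, 12, 13, 14}
Set B = {2, 4, 6, 8, 12, 13}
Set C = {1, 2, 4, 8, 12, 13, 15}
First, A ∩ B = {2, 4, 8, 12, 13}
Then, (A ∩ B) ∩ C = {2, 4, 8, 12, 13}

{2, 4, 8, 12, 13}


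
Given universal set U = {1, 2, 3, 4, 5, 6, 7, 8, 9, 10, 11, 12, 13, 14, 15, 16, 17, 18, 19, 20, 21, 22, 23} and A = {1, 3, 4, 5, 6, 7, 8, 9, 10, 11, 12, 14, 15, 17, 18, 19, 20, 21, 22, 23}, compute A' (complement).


Universal set U = {1, 2, 3, 4, 5, 6, 7, 8, 9, 10, 11, 12, 13, 14, 15, 16, 17, 18, 19, 20, 21, 22, 23}
Set A = {1, 3, 4, 5, 6, 7, 8, 9, 10, 11, 12, 14, 15, 17, 18, 19, 20, 21, 22, 23}
A' = U \ A = elements in U but not in A
Checking each element of U:
1 (in A, exclude), 2 (not in A, include), 3 (in A, exclude), 4 (in A, exclude), 5 (in A, exclude), 6 (in A, exclude), 7 (in A, exclude), 8 (in A, exclude), 9 (in A, exclude), 10 (in A, exclude), 11 (in A, exclude), 12 (in A, exclude), 13 (not in A, include), 14 (in A, exclude), 15 (in A, exclude), 16 (not in A, include), 17 (in A, exclude), 18 (in A, exclude), 19 (in A, exclude), 20 (in A, exclude), 21 (in A, exclude), 22 (in A, exclude), 23 (in A, exclude)
A' = {2, 13, 16}

{2, 13, 16}


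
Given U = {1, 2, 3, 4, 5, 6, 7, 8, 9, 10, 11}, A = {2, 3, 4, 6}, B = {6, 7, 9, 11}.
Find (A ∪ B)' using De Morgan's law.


U = {1, 2, 3, 4, 5, 6, 7, 8, 9, 10, 11}
A = {2, 3, 4, 6}, B = {6, 7, 9, 11}
A ∪ B = {2, 3, 4, 6, 7, 9, 11}
(A ∪ B)' = U \ (A ∪ B) = {1, 5, 8, 10}
Verification via A' ∩ B': A' = {1, 5, 7, 8, 9, 10, 11}, B' = {1, 2, 3, 4, 5, 8, 10}
A' ∩ B' = {1, 5, 8, 10} ✓

{1, 5, 8, 10}


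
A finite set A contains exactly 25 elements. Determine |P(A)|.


The set has 25 elements.
The power set contains all possible subsets.
|P(A)| = 2^|A| = 2^25 = 33554432

33554432


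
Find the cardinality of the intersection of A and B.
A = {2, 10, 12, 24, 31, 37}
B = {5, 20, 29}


Set A = {2, 10, 12, 24, 31, 37}
Set B = {5, 20, 29}
A ∩ B = {}
|A ∩ B| = 0

0


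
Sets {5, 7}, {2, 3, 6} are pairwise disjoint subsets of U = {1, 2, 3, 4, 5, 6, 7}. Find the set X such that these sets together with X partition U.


U = {1, 2, 3, 4, 5, 6, 7}
Shown blocks: {5, 7}, {2, 3, 6}
A partition's blocks are pairwise disjoint and cover U, so the missing block = U \ (union of shown blocks).
Union of shown blocks: {2, 3, 5, 6, 7}
Missing block = U \ (union) = {1, 4}

{1, 4}


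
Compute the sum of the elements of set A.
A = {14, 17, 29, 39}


Set A = {14, 17, 29, 39}
Sum = 14 + 17 + 29 + 39 = 99

99


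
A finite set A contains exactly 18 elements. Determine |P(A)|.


The set has 18 elements.
The power set contains all possible subsets.
|P(A)| = 2^|A| = 2^18 = 262144

262144


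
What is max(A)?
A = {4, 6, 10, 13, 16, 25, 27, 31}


Set A = {4, 6, 10, 13, 16, 25, 27, 31}
Elements in ascending order: 4, 6, 10, 13, 16, 25, 27, 31
The largest element is 31.

31


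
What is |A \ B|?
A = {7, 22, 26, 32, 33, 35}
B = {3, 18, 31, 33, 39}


Set A = {7, 22, 26, 32, 33, 35}
Set B = {3, 18, 31, 33, 39}
A \ B = {7, 22, 26, 32, 35}
|A \ B| = 5

5


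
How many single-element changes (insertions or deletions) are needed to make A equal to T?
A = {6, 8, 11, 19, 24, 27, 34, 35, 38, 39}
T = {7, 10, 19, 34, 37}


Set A = {6, 8, 11, 19, 24, 27, 34, 35, 38, 39}
Set T = {7, 10, 19, 34, 37}
Elements to remove from A (in A, not in T): {6, 8, 11, 24, 27, 35, 38, 39} → 8 removals
Elements to add to A (in T, not in A): {7, 10, 37} → 3 additions
Total edits = 8 + 3 = 11

11


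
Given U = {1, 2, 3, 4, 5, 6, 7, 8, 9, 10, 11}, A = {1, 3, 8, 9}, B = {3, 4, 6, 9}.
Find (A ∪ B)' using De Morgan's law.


U = {1, 2, 3, 4, 5, 6, 7, 8, 9, 10, 11}
A = {1, 3, 8, 9}, B = {3, 4, 6, 9}
A ∪ B = {1, 3, 4, 6, 8, 9}
(A ∪ B)' = U \ (A ∪ B) = {2, 5, 7, 10, 11}
Verification via A' ∩ B': A' = {2, 4, 5, 6, 7, 10, 11}, B' = {1, 2, 5, 7, 8, 10, 11}
A' ∩ B' = {2, 5, 7, 10, 11} ✓

{2, 5, 7, 10, 11}


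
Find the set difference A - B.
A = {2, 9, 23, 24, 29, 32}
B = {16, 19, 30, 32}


Set A = {2, 9, 23, 24, 29, 32}
Set B = {16, 19, 30, 32}
A \ B includes elements in A that are not in B.
Check each element of A:
2 (not in B, keep), 9 (not in B, keep), 23 (not in B, keep), 24 (not in B, keep), 29 (not in B, keep), 32 (in B, remove)
A \ B = {2, 9, 23, 24, 29}

{2, 9, 23, 24, 29}


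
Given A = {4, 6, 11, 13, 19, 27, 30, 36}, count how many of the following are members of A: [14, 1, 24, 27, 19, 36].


Set A = {4, 6, 11, 13, 19, 27, 30, 36}
Candidates: [14, 1, 24, 27, 19, 36]
Check each candidate:
14 ∉ A, 1 ∉ A, 24 ∉ A, 27 ∈ A, 19 ∈ A, 36 ∈ A
Count of candidates in A: 3

3


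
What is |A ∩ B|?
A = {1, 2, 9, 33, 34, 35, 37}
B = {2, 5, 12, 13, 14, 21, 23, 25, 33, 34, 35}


Set A = {1, 2, 9, 33, 34, 35, 37}
Set B = {2, 5, 12, 13, 14, 21, 23, 25, 33, 34, 35}
A ∩ B = {2, 33, 34, 35}
|A ∩ B| = 4

4


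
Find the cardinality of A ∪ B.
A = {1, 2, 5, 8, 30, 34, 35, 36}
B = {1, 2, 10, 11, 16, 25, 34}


Set A = {1, 2, 5, 8, 30, 34, 35, 36}, |A| = 8
Set B = {1, 2, 10, 11, 16, 25, 34}, |B| = 7
A ∩ B = {1, 2, 34}, |A ∩ B| = 3
|A ∪ B| = |A| + |B| - |A ∩ B| = 8 + 7 - 3 = 12

12


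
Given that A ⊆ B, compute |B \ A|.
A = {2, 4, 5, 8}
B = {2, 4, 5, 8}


Set A = {2, 4, 5, 8}, |A| = 4
Set B = {2, 4, 5, 8}, |B| = 4
Since A ⊆ B: B \ A = {}
|B| - |A| = 4 - 4 = 0

0


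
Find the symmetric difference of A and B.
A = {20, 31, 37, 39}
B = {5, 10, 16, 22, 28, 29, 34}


Set A = {20, 31, 37, 39}
Set B = {5, 10, 16, 22, 28, 29, 34}
A △ B = (A \ B) ∪ (B \ A)
Elements in A but not B: {20, 31, 37, 39}
Elements in B but not A: {5, 10, 16, 22, 28, 29, 34}
A △ B = {5, 10, 16, 20, 22, 28, 29, 31, 34, 37, 39}

{5, 10, 16, 20, 22, 28, 29, 31, 34, 37, 39}


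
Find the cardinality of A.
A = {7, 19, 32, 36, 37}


Set A = {7, 19, 32, 36, 37}
Listing elements: 7, 19, 32, 36, 37
Counting: 5 elements
|A| = 5

5


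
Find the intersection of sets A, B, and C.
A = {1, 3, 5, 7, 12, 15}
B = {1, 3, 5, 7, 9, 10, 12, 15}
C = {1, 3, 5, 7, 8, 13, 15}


Set A = {1, 3, 5, 7, 12, 15}
Set B = {1, 3, 5, 7, 9, 10, 12, 15}
Set C = {1, 3, 5, 7, 8, 13, 15}
First, A ∩ B = {1, 3, 5, 7, 12, 15}
Then, (A ∩ B) ∩ C = {1, 3, 5, 7, 15}

{1, 3, 5, 7, 15}


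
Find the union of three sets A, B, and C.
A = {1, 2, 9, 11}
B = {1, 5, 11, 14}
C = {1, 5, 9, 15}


Set A = {1, 2, 9, 11}
Set B = {1, 5, 11, 14}
Set C = {1, 5, 9, 15}
First, A ∪ B = {1, 2, 5, 9, 11, 14}
Then, (A ∪ B) ∪ C = {1, 2, 5, 9, 11, 14, 15}

{1, 2, 5, 9, 11, 14, 15}


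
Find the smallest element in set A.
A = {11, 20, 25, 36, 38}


Set A = {11, 20, 25, 36, 38}
Elements in ascending order: 11, 20, 25, 36, 38
The smallest element is 11.

11


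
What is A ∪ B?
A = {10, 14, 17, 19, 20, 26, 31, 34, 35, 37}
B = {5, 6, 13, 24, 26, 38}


Set A = {10, 14, 17, 19, 20, 26, 31, 34, 35, 37}
Set B = {5, 6, 13, 24, 26, 38}
A ∪ B includes all elements in either set.
Elements from A: {10, 14, 17, 19, 20, 26, 31, 34, 35, 37}
Elements from B not already included: {5, 6, 13, 24, 38}
A ∪ B = {5, 6, 10, 13, 14, 17, 19, 20, 24, 26, 31, 34, 35, 37, 38}

{5, 6, 10, 13, 14, 17, 19, 20, 24, 26, 31, 34, 35, 37, 38}


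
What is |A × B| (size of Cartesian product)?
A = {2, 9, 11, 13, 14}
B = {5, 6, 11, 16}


Set A = {2, 9, 11, 13, 14} has 5 elements.
Set B = {5, 6, 11, 16} has 4 elements.
|A × B| = |A| × |B| = 5 × 4 = 20

20


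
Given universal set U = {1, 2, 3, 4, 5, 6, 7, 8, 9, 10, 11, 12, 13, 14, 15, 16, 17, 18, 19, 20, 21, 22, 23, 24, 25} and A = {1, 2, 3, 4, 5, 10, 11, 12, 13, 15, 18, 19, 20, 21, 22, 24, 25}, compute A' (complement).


Universal set U = {1, 2, 3, 4, 5, 6, 7, 8, 9, 10, 11, 12, 13, 14, 15, 16, 17, 18, 19, 20, 21, 22, 23, 24, 25}
Set A = {1, 2, 3, 4, 5, 10, 11, 12, 13, 15, 18, 19, 20, 21, 22, 24, 25}
A' = U \ A = elements in U but not in A
Checking each element of U:
1 (in A, exclude), 2 (in A, exclude), 3 (in A, exclude), 4 (in A, exclude), 5 (in A, exclude), 6 (not in A, include), 7 (not in A, include), 8 (not in A, include), 9 (not in A, include), 10 (in A, exclude), 11 (in A, exclude), 12 (in A, exclude), 13 (in A, exclude), 14 (not in A, include), 15 (in A, exclude), 16 (not in A, include), 17 (not in A, include), 18 (in A, exclude), 19 (in A, exclude), 20 (in A, exclude), 21 (in A, exclude), 22 (in A, exclude), 23 (not in A, include), 24 (in A, exclude), 25 (in A, exclude)
A' = {6, 7, 8, 9, 14, 16, 17, 23}

{6, 7, 8, 9, 14, 16, 17, 23}


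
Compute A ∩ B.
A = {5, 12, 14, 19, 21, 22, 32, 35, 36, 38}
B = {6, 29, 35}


Set A = {5, 12, 14, 19, 21, 22, 32, 35, 36, 38}
Set B = {6, 29, 35}
A ∩ B includes only elements in both sets.
Check each element of A against B:
5 ✗, 12 ✗, 14 ✗, 19 ✗, 21 ✗, 22 ✗, 32 ✗, 35 ✓, 36 ✗, 38 ✗
A ∩ B = {35}

{35}


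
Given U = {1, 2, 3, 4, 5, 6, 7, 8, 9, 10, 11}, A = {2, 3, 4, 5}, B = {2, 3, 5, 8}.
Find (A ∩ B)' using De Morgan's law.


U = {1, 2, 3, 4, 5, 6, 7, 8, 9, 10, 11}
A = {2, 3, 4, 5}, B = {2, 3, 5, 8}
A ∩ B = {2, 3, 5}
(A ∩ B)' = U \ (A ∩ B) = {1, 4, 6, 7, 8, 9, 10, 11}
Verification via A' ∪ B': A' = {1, 6, 7, 8, 9, 10, 11}, B' = {1, 4, 6, 7, 9, 10, 11}
A' ∪ B' = {1, 4, 6, 7, 8, 9, 10, 11} ✓

{1, 4, 6, 7, 8, 9, 10, 11}


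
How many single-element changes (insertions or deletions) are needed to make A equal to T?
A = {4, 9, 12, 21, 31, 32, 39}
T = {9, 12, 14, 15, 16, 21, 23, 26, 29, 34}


Set A = {4, 9, 12, 21, 31, 32, 39}
Set T = {9, 12, 14, 15, 16, 21, 23, 26, 29, 34}
Elements to remove from A (in A, not in T): {4, 31, 32, 39} → 4 removals
Elements to add to A (in T, not in A): {14, 15, 16, 23, 26, 29, 34} → 7 additions
Total edits = 4 + 7 = 11

11


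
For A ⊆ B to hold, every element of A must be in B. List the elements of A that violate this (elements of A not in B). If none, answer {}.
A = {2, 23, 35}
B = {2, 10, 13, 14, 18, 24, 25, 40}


Set A = {2, 23, 35}
Set B = {2, 10, 13, 14, 18, 24, 25, 40}
Check each element of A against B:
2 ∈ B, 23 ∉ B (include), 35 ∉ B (include)
Elements of A not in B: {23, 35}

{23, 35}


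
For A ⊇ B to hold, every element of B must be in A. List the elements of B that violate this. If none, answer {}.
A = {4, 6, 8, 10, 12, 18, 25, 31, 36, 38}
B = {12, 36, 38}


Set A = {4, 6, 8, 10, 12, 18, 25, 31, 36, 38}
Set B = {12, 36, 38}
Check each element of B against A:
12 ∈ A, 36 ∈ A, 38 ∈ A
Elements of B not in A: {}

{}


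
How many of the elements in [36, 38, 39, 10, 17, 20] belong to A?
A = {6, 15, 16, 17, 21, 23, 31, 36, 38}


Set A = {6, 15, 16, 17, 21, 23, 31, 36, 38}
Candidates: [36, 38, 39, 10, 17, 20]
Check each candidate:
36 ∈ A, 38 ∈ A, 39 ∉ A, 10 ∉ A, 17 ∈ A, 20 ∉ A
Count of candidates in A: 3

3


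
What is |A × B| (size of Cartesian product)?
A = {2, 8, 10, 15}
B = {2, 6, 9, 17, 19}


Set A = {2, 8, 10, 15} has 4 elements.
Set B = {2, 6, 9, 17, 19} has 5 elements.
|A × B| = |A| × |B| = 4 × 5 = 20

20


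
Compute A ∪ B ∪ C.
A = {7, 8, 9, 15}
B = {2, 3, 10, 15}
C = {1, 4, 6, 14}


Set A = {7, 8, 9, 15}
Set B = {2, 3, 10, 15}
Set C = {1, 4, 6, 14}
First, A ∪ B = {2, 3, 7, 8, 9, 10, 15}
Then, (A ∪ B) ∪ C = {1, 2, 3, 4, 6, 7, 8, 9, 10, 14, 15}

{1, 2, 3, 4, 6, 7, 8, 9, 10, 14, 15}


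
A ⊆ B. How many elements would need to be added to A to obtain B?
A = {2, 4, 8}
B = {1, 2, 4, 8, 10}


Set A = {2, 4, 8}, |A| = 3
Set B = {1, 2, 4, 8, 10}, |B| = 5
Since A ⊆ B: B \ A = {1, 10}
|B| - |A| = 5 - 3 = 2

2


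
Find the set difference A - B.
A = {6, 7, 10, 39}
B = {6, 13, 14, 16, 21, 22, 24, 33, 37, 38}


Set A = {6, 7, 10, 39}
Set B = {6, 13, 14, 16, 21, 22, 24, 33, 37, 38}
A \ B includes elements in A that are not in B.
Check each element of A:
6 (in B, remove), 7 (not in B, keep), 10 (not in B, keep), 39 (not in B, keep)
A \ B = {7, 10, 39}

{7, 10, 39}


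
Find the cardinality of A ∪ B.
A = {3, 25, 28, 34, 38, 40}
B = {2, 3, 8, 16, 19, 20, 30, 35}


Set A = {3, 25, 28, 34, 38, 40}, |A| = 6
Set B = {2, 3, 8, 16, 19, 20, 30, 35}, |B| = 8
A ∩ B = {3}, |A ∩ B| = 1
|A ∪ B| = |A| + |B| - |A ∩ B| = 6 + 8 - 1 = 13

13


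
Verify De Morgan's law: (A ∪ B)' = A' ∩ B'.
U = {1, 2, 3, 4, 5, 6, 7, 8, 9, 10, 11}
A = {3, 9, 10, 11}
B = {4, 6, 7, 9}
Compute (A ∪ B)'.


U = {1, 2, 3, 4, 5, 6, 7, 8, 9, 10, 11}
A = {3, 9, 10, 11}, B = {4, 6, 7, 9}
A ∪ B = {3, 4, 6, 7, 9, 10, 11}
(A ∪ B)' = U \ (A ∪ B) = {1, 2, 5, 8}
Verification via A' ∩ B': A' = {1, 2, 4, 5, 6, 7, 8}, B' = {1, 2, 3, 5, 8, 10, 11}
A' ∩ B' = {1, 2, 5, 8} ✓

{1, 2, 5, 8}


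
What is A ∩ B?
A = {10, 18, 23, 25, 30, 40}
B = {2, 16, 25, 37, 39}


Set A = {10, 18, 23, 25, 30, 40}
Set B = {2, 16, 25, 37, 39}
A ∩ B includes only elements in both sets.
Check each element of A against B:
10 ✗, 18 ✗, 23 ✗, 25 ✓, 30 ✗, 40 ✗
A ∩ B = {25}

{25}


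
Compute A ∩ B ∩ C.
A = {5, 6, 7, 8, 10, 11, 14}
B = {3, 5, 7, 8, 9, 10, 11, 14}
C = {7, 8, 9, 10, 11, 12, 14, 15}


Set A = {5, 6, 7, 8, 10, 11, 14}
Set B = {3, 5, 7, 8, 9, 10, 11, 14}
Set C = {7, 8, 9, 10, 11, 12, 14, 15}
First, A ∩ B = {5, 7, 8, 10, 11, 14}
Then, (A ∩ B) ∩ C = {7, 8, 10, 11, 14}

{7, 8, 10, 11, 14}


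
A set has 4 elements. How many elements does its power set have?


The set has 4 elements.
The power set contains all possible subsets.
|P(A)| = 2^|A| = 2^4 = 16

16


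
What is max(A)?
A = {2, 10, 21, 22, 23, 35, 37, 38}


Set A = {2, 10, 21, 22, 23, 35, 37, 38}
Elements in ascending order: 2, 10, 21, 22, 23, 35, 37, 38
The largest element is 38.

38


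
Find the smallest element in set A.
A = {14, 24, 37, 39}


Set A = {14, 24, 37, 39}
Elements in ascending order: 14, 24, 37, 39
The smallest element is 14.

14


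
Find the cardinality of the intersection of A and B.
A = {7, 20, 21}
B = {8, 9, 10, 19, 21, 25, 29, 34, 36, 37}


Set A = {7, 20, 21}
Set B = {8, 9, 10, 19, 21, 25, 29, 34, 36, 37}
A ∩ B = {21}
|A ∩ B| = 1

1


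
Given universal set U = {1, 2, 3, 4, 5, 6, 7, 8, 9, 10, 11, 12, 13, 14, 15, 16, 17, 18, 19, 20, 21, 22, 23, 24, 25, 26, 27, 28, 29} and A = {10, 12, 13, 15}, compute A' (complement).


Universal set U = {1, 2, 3, 4, 5, 6, 7, 8, 9, 10, 11, 12, 13, 14, 15, 16, 17, 18, 19, 20, 21, 22, 23, 24, 25, 26, 27, 28, 29}
Set A = {10, 12, 13, 15}
A' = U \ A = elements in U but not in A
Checking each element of U:
1 (not in A, include), 2 (not in A, include), 3 (not in A, include), 4 (not in A, include), 5 (not in A, include), 6 (not in A, include), 7 (not in A, include), 8 (not in A, include), 9 (not in A, include), 10 (in A, exclude), 11 (not in A, include), 12 (in A, exclude), 13 (in A, exclude), 14 (not in A, include), 15 (in A, exclude), 16 (not in A, include), 17 (not in A, include), 18 (not in A, include), 19 (not in A, include), 20 (not in A, include), 21 (not in A, include), 22 (not in A, include), 23 (not in A, include), 24 (not in A, include), 25 (not in A, include), 26 (not in A, include), 27 (not in A, include), 28 (not in A, include), 29 (not in A, include)
A' = {1, 2, 3, 4, 5, 6, 7, 8, 9, 11, 14, 16, 17, 18, 19, 20, 21, 22, 23, 24, 25, 26, 27, 28, 29}

{1, 2, 3, 4, 5, 6, 7, 8, 9, 11, 14, 16, 17, 18, 19, 20, 21, 22, 23, 24, 25, 26, 27, 28, 29}


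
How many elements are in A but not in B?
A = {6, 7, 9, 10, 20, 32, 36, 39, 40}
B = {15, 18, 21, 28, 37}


Set A = {6, 7, 9, 10, 20, 32, 36, 39, 40}
Set B = {15, 18, 21, 28, 37}
A \ B = {6, 7, 9, 10, 20, 32, 36, 39, 40}
|A \ B| = 9

9


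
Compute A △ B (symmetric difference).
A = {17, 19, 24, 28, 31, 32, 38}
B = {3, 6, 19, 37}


Set A = {17, 19, 24, 28, 31, 32, 38}
Set B = {3, 6, 19, 37}
A △ B = (A \ B) ∪ (B \ A)
Elements in A but not B: {17, 24, 28, 31, 32, 38}
Elements in B but not A: {3, 6, 37}
A △ B = {3, 6, 17, 24, 28, 31, 32, 37, 38}

{3, 6, 17, 24, 28, 31, 32, 37, 38}


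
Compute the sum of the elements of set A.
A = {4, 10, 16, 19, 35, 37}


Set A = {4, 10, 16, 19, 35, 37}
Sum = 4 + 10 + 16 + 19 + 35 + 37 = 121

121


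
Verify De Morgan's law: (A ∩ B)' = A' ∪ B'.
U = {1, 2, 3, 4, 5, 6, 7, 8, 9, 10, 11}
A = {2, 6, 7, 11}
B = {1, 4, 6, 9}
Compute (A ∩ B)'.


U = {1, 2, 3, 4, 5, 6, 7, 8, 9, 10, 11}
A = {2, 6, 7, 11}, B = {1, 4, 6, 9}
A ∩ B = {6}
(A ∩ B)' = U \ (A ∩ B) = {1, 2, 3, 4, 5, 7, 8, 9, 10, 11}
Verification via A' ∪ B': A' = {1, 3, 4, 5, 8, 9, 10}, B' = {2, 3, 5, 7, 8, 10, 11}
A' ∪ B' = {1, 2, 3, 4, 5, 7, 8, 9, 10, 11} ✓

{1, 2, 3, 4, 5, 7, 8, 9, 10, 11}


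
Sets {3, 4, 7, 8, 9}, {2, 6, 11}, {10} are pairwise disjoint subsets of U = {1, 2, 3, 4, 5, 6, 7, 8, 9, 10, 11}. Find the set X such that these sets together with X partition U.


U = {1, 2, 3, 4, 5, 6, 7, 8, 9, 10, 11}
Shown blocks: {3, 4, 7, 8, 9}, {2, 6, 11}, {10}
A partition's blocks are pairwise disjoint and cover U, so the missing block = U \ (union of shown blocks).
Union of shown blocks: {2, 3, 4, 6, 7, 8, 9, 10, 11}
Missing block = U \ (union) = {1, 5}

{1, 5}


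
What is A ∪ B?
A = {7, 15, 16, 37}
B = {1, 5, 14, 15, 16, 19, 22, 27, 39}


Set A = {7, 15, 16, 37}
Set B = {1, 5, 14, 15, 16, 19, 22, 27, 39}
A ∪ B includes all elements in either set.
Elements from A: {7, 15, 16, 37}
Elements from B not already included: {1, 5, 14, 19, 22, 27, 39}
A ∪ B = {1, 5, 7, 14, 15, 16, 19, 22, 27, 37, 39}

{1, 5, 7, 14, 15, 16, 19, 22, 27, 37, 39}


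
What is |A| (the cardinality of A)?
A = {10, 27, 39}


Set A = {10, 27, 39}
Listing elements: 10, 27, 39
Counting: 3 elements
|A| = 3

3


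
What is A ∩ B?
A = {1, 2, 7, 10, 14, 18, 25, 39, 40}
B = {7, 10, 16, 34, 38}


Set A = {1, 2, 7, 10, 14, 18, 25, 39, 40}
Set B = {7, 10, 16, 34, 38}
A ∩ B includes only elements in both sets.
Check each element of A against B:
1 ✗, 2 ✗, 7 ✓, 10 ✓, 14 ✗, 18 ✗, 25 ✗, 39 ✗, 40 ✗
A ∩ B = {7, 10}

{7, 10}


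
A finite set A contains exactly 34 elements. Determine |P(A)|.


The set has 34 elements.
The power set contains all possible subsets.
|P(A)| = 2^|A| = 2^34 = 17179869184

17179869184


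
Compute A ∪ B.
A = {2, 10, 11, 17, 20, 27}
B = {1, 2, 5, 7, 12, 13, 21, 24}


Set A = {2, 10, 11, 17, 20, 27}
Set B = {1, 2, 5, 7, 12, 13, 21, 24}
A ∪ B includes all elements in either set.
Elements from A: {2, 10, 11, 17, 20, 27}
Elements from B not already included: {1, 5, 7, 12, 13, 21, 24}
A ∪ B = {1, 2, 5, 7, 10, 11, 12, 13, 17, 20, 21, 24, 27}

{1, 2, 5, 7, 10, 11, 12, 13, 17, 20, 21, 24, 27}


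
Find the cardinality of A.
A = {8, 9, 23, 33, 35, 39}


Set A = {8, 9, 23, 33, 35, 39}
Listing elements: 8, 9, 23, 33, 35, 39
Counting: 6 elements
|A| = 6

6


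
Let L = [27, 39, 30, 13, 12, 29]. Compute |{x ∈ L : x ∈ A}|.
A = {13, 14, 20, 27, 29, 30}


Set A = {13, 14, 20, 27, 29, 30}
Candidates: [27, 39, 30, 13, 12, 29]
Check each candidate:
27 ∈ A, 39 ∉ A, 30 ∈ A, 13 ∈ A, 12 ∉ A, 29 ∈ A
Count of candidates in A: 4

4


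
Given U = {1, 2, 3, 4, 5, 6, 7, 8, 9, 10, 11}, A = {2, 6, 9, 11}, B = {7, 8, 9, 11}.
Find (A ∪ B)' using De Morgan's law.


U = {1, 2, 3, 4, 5, 6, 7, 8, 9, 10, 11}
A = {2, 6, 9, 11}, B = {7, 8, 9, 11}
A ∪ B = {2, 6, 7, 8, 9, 11}
(A ∪ B)' = U \ (A ∪ B) = {1, 3, 4, 5, 10}
Verification via A' ∩ B': A' = {1, 3, 4, 5, 7, 8, 10}, B' = {1, 2, 3, 4, 5, 6, 10}
A' ∩ B' = {1, 3, 4, 5, 10} ✓

{1, 3, 4, 5, 10}


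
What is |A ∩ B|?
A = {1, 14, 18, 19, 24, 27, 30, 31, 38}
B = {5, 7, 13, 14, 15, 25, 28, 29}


Set A = {1, 14, 18, 19, 24, 27, 30, 31, 38}
Set B = {5, 7, 13, 14, 15, 25, 28, 29}
A ∩ B = {14}
|A ∩ B| = 1

1


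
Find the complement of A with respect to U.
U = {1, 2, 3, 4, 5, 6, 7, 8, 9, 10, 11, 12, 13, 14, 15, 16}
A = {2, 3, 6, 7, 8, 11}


Universal set U = {1, 2, 3, 4, 5, 6, 7, 8, 9, 10, 11, 12, 13, 14, 15, 16}
Set A = {2, 3, 6, 7, 8, 11}
A' = U \ A = elements in U but not in A
Checking each element of U:
1 (not in A, include), 2 (in A, exclude), 3 (in A, exclude), 4 (not in A, include), 5 (not in A, include), 6 (in A, exclude), 7 (in A, exclude), 8 (in A, exclude), 9 (not in A, include), 10 (not in A, include), 11 (in A, exclude), 12 (not in A, include), 13 (not in A, include), 14 (not in A, include), 15 (not in A, include), 16 (not in A, include)
A' = {1, 4, 5, 9, 10, 12, 13, 14, 15, 16}

{1, 4, 5, 9, 10, 12, 13, 14, 15, 16}


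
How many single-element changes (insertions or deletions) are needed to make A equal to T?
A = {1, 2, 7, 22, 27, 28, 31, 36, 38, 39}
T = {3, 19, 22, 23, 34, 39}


Set A = {1, 2, 7, 22, 27, 28, 31, 36, 38, 39}
Set T = {3, 19, 22, 23, 34, 39}
Elements to remove from A (in A, not in T): {1, 2, 7, 27, 28, 31, 36, 38} → 8 removals
Elements to add to A (in T, not in A): {3, 19, 23, 34} → 4 additions
Total edits = 8 + 4 = 12

12


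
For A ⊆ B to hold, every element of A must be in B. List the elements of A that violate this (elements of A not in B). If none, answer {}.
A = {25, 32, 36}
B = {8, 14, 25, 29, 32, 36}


Set A = {25, 32, 36}
Set B = {8, 14, 25, 29, 32, 36}
Check each element of A against B:
25 ∈ B, 32 ∈ B, 36 ∈ B
Elements of A not in B: {}

{}


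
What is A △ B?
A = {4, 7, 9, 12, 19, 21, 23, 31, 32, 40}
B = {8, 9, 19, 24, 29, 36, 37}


Set A = {4, 7, 9, 12, 19, 21, 23, 31, 32, 40}
Set B = {8, 9, 19, 24, 29, 36, 37}
A △ B = (A \ B) ∪ (B \ A)
Elements in A but not B: {4, 7, 12, 21, 23, 31, 32, 40}
Elements in B but not A: {8, 24, 29, 36, 37}
A △ B = {4, 7, 8, 12, 21, 23, 24, 29, 31, 32, 36, 37, 40}

{4, 7, 8, 12, 21, 23, 24, 29, 31, 32, 36, 37, 40}


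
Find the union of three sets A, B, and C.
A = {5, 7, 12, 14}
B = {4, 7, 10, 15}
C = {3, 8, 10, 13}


Set A = {5, 7, 12, 14}
Set B = {4, 7, 10, 15}
Set C = {3, 8, 10, 13}
First, A ∪ B = {4, 5, 7, 10, 12, 14, 15}
Then, (A ∪ B) ∪ C = {3, 4, 5, 7, 8, 10, 12, 13, 14, 15}

{3, 4, 5, 7, 8, 10, 12, 13, 14, 15}


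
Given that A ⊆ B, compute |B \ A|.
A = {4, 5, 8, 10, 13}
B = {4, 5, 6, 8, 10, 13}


Set A = {4, 5, 8, 10, 13}, |A| = 5
Set B = {4, 5, 6, 8, 10, 13}, |B| = 6
Since A ⊆ B: B \ A = {6}
|B| - |A| = 6 - 5 = 1

1


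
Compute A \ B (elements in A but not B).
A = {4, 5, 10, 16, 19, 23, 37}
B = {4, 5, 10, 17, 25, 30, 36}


Set A = {4, 5, 10, 16, 19, 23, 37}
Set B = {4, 5, 10, 17, 25, 30, 36}
A \ B includes elements in A that are not in B.
Check each element of A:
4 (in B, remove), 5 (in B, remove), 10 (in B, remove), 16 (not in B, keep), 19 (not in B, keep), 23 (not in B, keep), 37 (not in B, keep)
A \ B = {16, 19, 23, 37}

{16, 19, 23, 37}


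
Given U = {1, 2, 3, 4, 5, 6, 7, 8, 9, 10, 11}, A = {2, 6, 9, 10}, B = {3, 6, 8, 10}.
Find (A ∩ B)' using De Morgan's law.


U = {1, 2, 3, 4, 5, 6, 7, 8, 9, 10, 11}
A = {2, 6, 9, 10}, B = {3, 6, 8, 10}
A ∩ B = {6, 10}
(A ∩ B)' = U \ (A ∩ B) = {1, 2, 3, 4, 5, 7, 8, 9, 11}
Verification via A' ∪ B': A' = {1, 3, 4, 5, 7, 8, 11}, B' = {1, 2, 4, 5, 7, 9, 11}
A' ∪ B' = {1, 2, 3, 4, 5, 7, 8, 9, 11} ✓

{1, 2, 3, 4, 5, 7, 8, 9, 11}


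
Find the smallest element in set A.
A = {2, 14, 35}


Set A = {2, 14, 35}
Elements in ascending order: 2, 14, 35
The smallest element is 2.

2


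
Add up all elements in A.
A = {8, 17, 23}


Set A = {8, 17, 23}
Sum = 8 + 17 + 23 = 48

48


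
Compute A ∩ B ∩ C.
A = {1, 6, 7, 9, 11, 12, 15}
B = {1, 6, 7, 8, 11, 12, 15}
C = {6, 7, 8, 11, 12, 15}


Set A = {1, 6, 7, 9, 11, 12, 15}
Set B = {1, 6, 7, 8, 11, 12, 15}
Set C = {6, 7, 8, 11, 12, 15}
First, A ∩ B = {1, 6, 7, 11, 12, 15}
Then, (A ∩ B) ∩ C = {6, 7, 11, 12, 15}

{6, 7, 11, 12, 15}


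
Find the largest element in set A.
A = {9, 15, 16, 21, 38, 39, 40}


Set A = {9, 15, 16, 21, 38, 39, 40}
Elements in ascending order: 9, 15, 16, 21, 38, 39, 40
The largest element is 40.

40


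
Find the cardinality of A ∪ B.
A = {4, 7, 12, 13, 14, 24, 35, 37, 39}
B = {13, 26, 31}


Set A = {4, 7, 12, 13, 14, 24, 35, 37, 39}, |A| = 9
Set B = {13, 26, 31}, |B| = 3
A ∩ B = {13}, |A ∩ B| = 1
|A ∪ B| = |A| + |B| - |A ∩ B| = 9 + 3 - 1 = 11

11


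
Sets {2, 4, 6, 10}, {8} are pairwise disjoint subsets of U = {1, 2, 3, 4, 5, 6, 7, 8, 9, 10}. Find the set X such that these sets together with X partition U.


U = {1, 2, 3, 4, 5, 6, 7, 8, 9, 10}
Shown blocks: {2, 4, 6, 10}, {8}
A partition's blocks are pairwise disjoint and cover U, so the missing block = U \ (union of shown blocks).
Union of shown blocks: {2, 4, 6, 8, 10}
Missing block = U \ (union) = {1, 3, 5, 7, 9}

{1, 3, 5, 7, 9}


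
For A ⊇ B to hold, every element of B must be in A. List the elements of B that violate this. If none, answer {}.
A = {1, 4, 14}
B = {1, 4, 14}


Set A = {1, 4, 14}
Set B = {1, 4, 14}
Check each element of B against A:
1 ∈ A, 4 ∈ A, 14 ∈ A
Elements of B not in A: {}

{}


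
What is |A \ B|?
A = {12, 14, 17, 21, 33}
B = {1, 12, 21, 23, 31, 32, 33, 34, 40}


Set A = {12, 14, 17, 21, 33}
Set B = {1, 12, 21, 23, 31, 32, 33, 34, 40}
A \ B = {14, 17}
|A \ B| = 2

2


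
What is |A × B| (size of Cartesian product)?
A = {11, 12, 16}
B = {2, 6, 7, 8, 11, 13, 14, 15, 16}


Set A = {11, 12, 16} has 3 elements.
Set B = {2, 6, 7, 8, 11, 13, 14, 15, 16} has 9 elements.
|A × B| = |A| × |B| = 3 × 9 = 27

27


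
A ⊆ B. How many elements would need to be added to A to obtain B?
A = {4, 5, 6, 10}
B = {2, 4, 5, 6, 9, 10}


Set A = {4, 5, 6, 10}, |A| = 4
Set B = {2, 4, 5, 6, 9, 10}, |B| = 6
Since A ⊆ B: B \ A = {2, 9}
|B| - |A| = 6 - 4 = 2

2


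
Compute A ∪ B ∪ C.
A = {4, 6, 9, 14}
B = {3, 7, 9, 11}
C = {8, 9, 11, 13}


Set A = {4, 6, 9, 14}
Set B = {3, 7, 9, 11}
Set C = {8, 9, 11, 13}
First, A ∪ B = {3, 4, 6, 7, 9, 11, 14}
Then, (A ∪ B) ∪ C = {3, 4, 6, 7, 8, 9, 11, 13, 14}

{3, 4, 6, 7, 8, 9, 11, 13, 14}


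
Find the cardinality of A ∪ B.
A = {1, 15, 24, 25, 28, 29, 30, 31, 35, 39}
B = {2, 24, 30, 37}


Set A = {1, 15, 24, 25, 28, 29, 30, 31, 35, 39}, |A| = 10
Set B = {2, 24, 30, 37}, |B| = 4
A ∩ B = {24, 30}, |A ∩ B| = 2
|A ∪ B| = |A| + |B| - |A ∩ B| = 10 + 4 - 2 = 12

12


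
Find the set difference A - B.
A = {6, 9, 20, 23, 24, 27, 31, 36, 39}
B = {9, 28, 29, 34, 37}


Set A = {6, 9, 20, 23, 24, 27, 31, 36, 39}
Set B = {9, 28, 29, 34, 37}
A \ B includes elements in A that are not in B.
Check each element of A:
6 (not in B, keep), 9 (in B, remove), 20 (not in B, keep), 23 (not in B, keep), 24 (not in B, keep), 27 (not in B, keep), 31 (not in B, keep), 36 (not in B, keep), 39 (not in B, keep)
A \ B = {6, 20, 23, 24, 27, 31, 36, 39}

{6, 20, 23, 24, 27, 31, 36, 39}


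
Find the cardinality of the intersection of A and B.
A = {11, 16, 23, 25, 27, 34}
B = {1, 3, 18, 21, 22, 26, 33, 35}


Set A = {11, 16, 23, 25, 27, 34}
Set B = {1, 3, 18, 21, 22, 26, 33, 35}
A ∩ B = {}
|A ∩ B| = 0

0


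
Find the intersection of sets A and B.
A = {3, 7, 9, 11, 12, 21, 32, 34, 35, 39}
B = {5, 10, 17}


Set A = {3, 7, 9, 11, 12, 21, 32, 34, 35, 39}
Set B = {5, 10, 17}
A ∩ B includes only elements in both sets.
Check each element of A against B:
3 ✗, 7 ✗, 9 ✗, 11 ✗, 12 ✗, 21 ✗, 32 ✗, 34 ✗, 35 ✗, 39 ✗
A ∩ B = {}

{}


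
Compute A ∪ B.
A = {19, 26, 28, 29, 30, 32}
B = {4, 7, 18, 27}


Set A = {19, 26, 28, 29, 30, 32}
Set B = {4, 7, 18, 27}
A ∪ B includes all elements in either set.
Elements from A: {19, 26, 28, 29, 30, 32}
Elements from B not already included: {4, 7, 18, 27}
A ∪ B = {4, 7, 18, 19, 26, 27, 28, 29, 30, 32}

{4, 7, 18, 19, 26, 27, 28, 29, 30, 32}


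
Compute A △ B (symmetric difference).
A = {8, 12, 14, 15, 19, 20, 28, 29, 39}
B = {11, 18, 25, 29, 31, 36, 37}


Set A = {8, 12, 14, 15, 19, 20, 28, 29, 39}
Set B = {11, 18, 25, 29, 31, 36, 37}
A △ B = (A \ B) ∪ (B \ A)
Elements in A but not B: {8, 12, 14, 15, 19, 20, 28, 39}
Elements in B but not A: {11, 18, 25, 31, 36, 37}
A △ B = {8, 11, 12, 14, 15, 18, 19, 20, 25, 28, 31, 36, 37, 39}

{8, 11, 12, 14, 15, 18, 19, 20, 25, 28, 31, 36, 37, 39}


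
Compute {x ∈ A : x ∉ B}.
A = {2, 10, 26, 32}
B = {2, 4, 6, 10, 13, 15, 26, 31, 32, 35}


Set A = {2, 10, 26, 32}
Set B = {2, 4, 6, 10, 13, 15, 26, 31, 32, 35}
Check each element of A against B:
2 ∈ B, 10 ∈ B, 26 ∈ B, 32 ∈ B
Elements of A not in B: {}

{}


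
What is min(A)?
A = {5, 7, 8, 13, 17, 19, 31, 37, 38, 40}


Set A = {5, 7, 8, 13, 17, 19, 31, 37, 38, 40}
Elements in ascending order: 5, 7, 8, 13, 17, 19, 31, 37, 38, 40
The smallest element is 5.

5


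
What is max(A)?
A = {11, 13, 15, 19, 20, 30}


Set A = {11, 13, 15, 19, 20, 30}
Elements in ascending order: 11, 13, 15, 19, 20, 30
The largest element is 30.

30


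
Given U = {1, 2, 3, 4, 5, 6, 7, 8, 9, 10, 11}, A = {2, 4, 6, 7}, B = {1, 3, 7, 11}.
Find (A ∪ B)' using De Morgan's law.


U = {1, 2, 3, 4, 5, 6, 7, 8, 9, 10, 11}
A = {2, 4, 6, 7}, B = {1, 3, 7, 11}
A ∪ B = {1, 2, 3, 4, 6, 7, 11}
(A ∪ B)' = U \ (A ∪ B) = {5, 8, 9, 10}
Verification via A' ∩ B': A' = {1, 3, 5, 8, 9, 10, 11}, B' = {2, 4, 5, 6, 8, 9, 10}
A' ∩ B' = {5, 8, 9, 10} ✓

{5, 8, 9, 10}


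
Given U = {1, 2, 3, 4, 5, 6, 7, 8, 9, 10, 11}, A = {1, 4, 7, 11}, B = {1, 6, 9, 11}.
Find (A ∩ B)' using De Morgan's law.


U = {1, 2, 3, 4, 5, 6, 7, 8, 9, 10, 11}
A = {1, 4, 7, 11}, B = {1, 6, 9, 11}
A ∩ B = {1, 11}
(A ∩ B)' = U \ (A ∩ B) = {2, 3, 4, 5, 6, 7, 8, 9, 10}
Verification via A' ∪ B': A' = {2, 3, 5, 6, 8, 9, 10}, B' = {2, 3, 4, 5, 7, 8, 10}
A' ∪ B' = {2, 3, 4, 5, 6, 7, 8, 9, 10} ✓

{2, 3, 4, 5, 6, 7, 8, 9, 10}


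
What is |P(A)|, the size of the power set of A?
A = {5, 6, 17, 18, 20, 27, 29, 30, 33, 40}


Set A = {5, 6, 17, 18, 20, 27, 29, 30, 33, 40}
|A| = 10
The power set P(A) contains all subsets of A.
|P(A)| = 2^|A| = 2^10 = 1024

1024


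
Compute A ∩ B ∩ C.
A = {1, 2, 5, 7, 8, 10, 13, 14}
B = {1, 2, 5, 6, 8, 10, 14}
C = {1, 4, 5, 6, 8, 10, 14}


Set A = {1, 2, 5, 7, 8, 10, 13, 14}
Set B = {1, 2, 5, 6, 8, 10, 14}
Set C = {1, 4, 5, 6, 8, 10, 14}
First, A ∩ B = {1, 2, 5, 8, 10, 14}
Then, (A ∩ B) ∩ C = {1, 5, 8, 10, 14}

{1, 5, 8, 10, 14}


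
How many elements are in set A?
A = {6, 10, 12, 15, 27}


Set A = {6, 10, 12, 15, 27}
Listing elements: 6, 10, 12, 15, 27
Counting: 5 elements
|A| = 5

5


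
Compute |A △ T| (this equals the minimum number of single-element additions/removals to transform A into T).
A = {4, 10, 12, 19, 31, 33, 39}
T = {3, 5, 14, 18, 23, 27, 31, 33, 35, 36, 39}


Set A = {4, 10, 12, 19, 31, 33, 39}
Set T = {3, 5, 14, 18, 23, 27, 31, 33, 35, 36, 39}
Elements to remove from A (in A, not in T): {4, 10, 12, 19} → 4 removals
Elements to add to A (in T, not in A): {3, 5, 14, 18, 23, 27, 35, 36} → 8 additions
Total edits = 4 + 8 = 12

12


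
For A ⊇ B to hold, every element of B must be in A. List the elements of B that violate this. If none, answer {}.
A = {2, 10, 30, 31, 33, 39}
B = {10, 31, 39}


Set A = {2, 10, 30, 31, 33, 39}
Set B = {10, 31, 39}
Check each element of B against A:
10 ∈ A, 31 ∈ A, 39 ∈ A
Elements of B not in A: {}

{}


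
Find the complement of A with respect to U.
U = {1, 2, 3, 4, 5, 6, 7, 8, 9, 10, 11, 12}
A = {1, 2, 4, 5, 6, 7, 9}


Universal set U = {1, 2, 3, 4, 5, 6, 7, 8, 9, 10, 11, 12}
Set A = {1, 2, 4, 5, 6, 7, 9}
A' = U \ A = elements in U but not in A
Checking each element of U:
1 (in A, exclude), 2 (in A, exclude), 3 (not in A, include), 4 (in A, exclude), 5 (in A, exclude), 6 (in A, exclude), 7 (in A, exclude), 8 (not in A, include), 9 (in A, exclude), 10 (not in A, include), 11 (not in A, include), 12 (not in A, include)
A' = {3, 8, 10, 11, 12}

{3, 8, 10, 11, 12}


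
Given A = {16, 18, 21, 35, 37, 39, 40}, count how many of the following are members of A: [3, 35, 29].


Set A = {16, 18, 21, 35, 37, 39, 40}
Candidates: [3, 35, 29]
Check each candidate:
3 ∉ A, 35 ∈ A, 29 ∉ A
Count of candidates in A: 1

1


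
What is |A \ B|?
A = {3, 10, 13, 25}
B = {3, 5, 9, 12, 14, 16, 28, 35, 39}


Set A = {3, 10, 13, 25}
Set B = {3, 5, 9, 12, 14, 16, 28, 35, 39}
A \ B = {10, 13, 25}
|A \ B| = 3

3


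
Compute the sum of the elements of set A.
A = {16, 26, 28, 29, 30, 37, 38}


Set A = {16, 26, 28, 29, 30, 37, 38}
Sum = 16 + 26 + 28 + 29 + 30 + 37 + 38 = 204

204


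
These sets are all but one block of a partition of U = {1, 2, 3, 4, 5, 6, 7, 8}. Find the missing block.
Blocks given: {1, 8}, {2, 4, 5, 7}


U = {1, 2, 3, 4, 5, 6, 7, 8}
Shown blocks: {1, 8}, {2, 4, 5, 7}
A partition's blocks are pairwise disjoint and cover U, so the missing block = U \ (union of shown blocks).
Union of shown blocks: {1, 2, 4, 5, 7, 8}
Missing block = U \ (union) = {3, 6}

{3, 6}


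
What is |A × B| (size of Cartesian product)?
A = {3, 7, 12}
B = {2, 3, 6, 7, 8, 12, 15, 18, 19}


Set A = {3, 7, 12} has 3 elements.
Set B = {2, 3, 6, 7, 8, 12, 15, 18, 19} has 9 elements.
|A × B| = |A| × |B| = 3 × 9 = 27

27


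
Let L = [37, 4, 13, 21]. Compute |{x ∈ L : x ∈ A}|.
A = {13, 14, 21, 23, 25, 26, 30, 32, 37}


Set A = {13, 14, 21, 23, 25, 26, 30, 32, 37}
Candidates: [37, 4, 13, 21]
Check each candidate:
37 ∈ A, 4 ∉ A, 13 ∈ A, 21 ∈ A
Count of candidates in A: 3

3


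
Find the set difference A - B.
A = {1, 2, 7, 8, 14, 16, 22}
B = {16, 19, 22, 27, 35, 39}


Set A = {1, 2, 7, 8, 14, 16, 22}
Set B = {16, 19, 22, 27, 35, 39}
A \ B includes elements in A that are not in B.
Check each element of A:
1 (not in B, keep), 2 (not in B, keep), 7 (not in B, keep), 8 (not in B, keep), 14 (not in B, keep), 16 (in B, remove), 22 (in B, remove)
A \ B = {1, 2, 7, 8, 14}

{1, 2, 7, 8, 14}
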